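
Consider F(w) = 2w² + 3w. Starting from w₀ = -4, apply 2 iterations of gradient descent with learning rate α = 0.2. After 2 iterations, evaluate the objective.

F′(w) = 4w + 3
Step 1: F′(-4) = -13; w₁ = -4 − 0.2·(-13) = -1.4
Step 2: F′(-1.4) = -2.6; w₂ = -1.4 − 0.2·(-2.6) = -0.88
F(-0.88) = -1.0912

-1.0912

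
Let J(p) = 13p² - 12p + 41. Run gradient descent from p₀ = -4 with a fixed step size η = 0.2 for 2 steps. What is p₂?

-78.24

J′(p) = 26p - 12
Step 1: J′(-4) = -116; p₁ = -4 − 0.2·(-116) = 19.2
Step 2: J′(19.2) = 487.2; p₂ = 19.2 − 0.2·487.2 = -78.24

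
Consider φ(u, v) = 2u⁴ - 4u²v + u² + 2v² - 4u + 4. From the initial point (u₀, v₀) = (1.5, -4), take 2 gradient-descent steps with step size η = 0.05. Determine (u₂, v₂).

(4.8992, -1.232)

∇φ = (8u³ - 8uv + 2u - 4, -4u² + 4v)
(u₁, v₁) = (1.5, -4) − 0.05·(74, -25) = (-2.2, -2.75)
(u₂, v₂) = (-2.2, -2.75) − 0.05·(-141.984, -30.36) = (4.8992, -1.232)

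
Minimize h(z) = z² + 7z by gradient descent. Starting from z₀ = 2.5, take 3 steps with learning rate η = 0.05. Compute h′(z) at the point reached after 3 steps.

8.748

h′(z) = 2z + 7
z₁ = 2.5 − 0.05·12 = 1.9
z₂ = 1.9 − 0.05·10.8 = 1.36
z₃ = 1.36 − 0.05·9.72 = 0.874
h′(z) at (0.874) = 8.748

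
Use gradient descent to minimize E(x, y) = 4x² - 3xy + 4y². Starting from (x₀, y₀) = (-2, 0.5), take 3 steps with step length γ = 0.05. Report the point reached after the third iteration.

∇E = (8x - 3y, -3x + 8y)
Step 1: at (-2, 0.5), ∇E = (-17.5, 10) → (-2, 0.5) − 0.05·(-17.5, 10) = (-1.125, 0)
Step 2: at (-1.125, 0), ∇E = (-9, 3.375) → (-1.125, 0) − 0.05·(-9, 3.375) = (-0.675, -0.16875)
Step 3: at (-0.675, -0.16875), ∇E = (-4.89375, 0.675) → (-0.675, -0.16875) − 0.05·(-4.89375, 0.675) = (-0.4303125, -0.2025)

(-0.4303125, -0.2025)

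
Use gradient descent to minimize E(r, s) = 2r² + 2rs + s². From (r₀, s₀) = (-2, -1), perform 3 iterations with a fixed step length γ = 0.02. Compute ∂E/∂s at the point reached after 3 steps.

∇E = (4r + 2s, 2r + 2s)
(r₁, s₁) = (-2, -1) − 0.02·(-10, -6) = (-1.8, -0.88)
(r₂, s₂) = (-1.8, -0.88) − 0.02·(-8.96, -5.36) = (-1.6208, -0.7728)
(r₃, s₃) = (-1.6208, -0.7728) − 0.02·(-8.0288, -4.7872) = (-1.460224, -0.677056)
∂E/∂s at (-1.460224, -0.677056) = -4.27456

-4.27456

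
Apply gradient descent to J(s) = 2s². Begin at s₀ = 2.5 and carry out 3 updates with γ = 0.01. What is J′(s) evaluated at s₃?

J′(s) = 4s
Step 1: J′(2.5) = 10; s₁ = 2.5 − 0.01·10 = 2.4
Step 2: J′(2.4) = 9.6; s₂ = 2.4 − 0.01·9.6 = 2.304
Step 3: J′(2.304) = 9.216; s₃ = 2.304 − 0.01·9.216 = 2.21184
J′(s) at (2.21184) = 8.84736

8.84736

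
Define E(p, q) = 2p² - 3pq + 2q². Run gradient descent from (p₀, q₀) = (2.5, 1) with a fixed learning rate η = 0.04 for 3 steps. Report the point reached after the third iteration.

(1.828224, 1.268352)

∇E = (4p - 3q, -3p + 4q)
(p₁, q₁) = (2.5, 1) − 0.04·(7, -3.5) = (2.22, 1.14)
(p₂, q₂) = (2.22, 1.14) − 0.04·(5.46, -2.1) = (2.0016, 1.224)
(p₃, q₃) = (2.0016, 1.224) − 0.04·(4.3344, -1.1088) = (1.828224, 1.268352)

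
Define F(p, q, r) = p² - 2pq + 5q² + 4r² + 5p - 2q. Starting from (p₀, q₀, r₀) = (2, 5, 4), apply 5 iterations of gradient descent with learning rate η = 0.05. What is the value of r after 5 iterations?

0.31104

∇F = (2p - 2q + 5, -2p + 10q - 2, 8r)
(p₁, q₁, r₁) = (2, 5, 4) − 0.05·(-1, 44, 32) = (2.05, 2.8, 2.4)
(p₂, q₂, r₂) = (2.05, 2.8, 2.4) − 0.05·(3.5, 21.9, 19.2) = (1.875, 1.705, 1.44)
(p₃, q₃, r₃) = (1.875, 1.705, 1.44) − 0.05·(5.34, 11.3, 11.52) = (1.608, 1.14, 0.864)
(p₄, q₄, r₄) = (1.608, 1.14, 0.864) − 0.05·(5.936, 6.184, 6.912) = (1.3112, 0.8308, 0.5184)
(p₅, q₅, r₅) = (1.3112, 0.8308, 0.5184) − 0.05·(5.9608, 3.6856, 4.1472) = (1.01316, 0.64652, 0.31104)
r = 0.31104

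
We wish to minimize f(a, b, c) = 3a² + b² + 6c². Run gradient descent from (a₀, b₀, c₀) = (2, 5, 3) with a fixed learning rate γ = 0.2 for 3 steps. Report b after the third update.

1.08

∇f = (6a, 2b, 12c)
Step 1: at (2, 5, 3), ∇f = (12, 10, 36) → (2, 5, 3) − 0.2·(12, 10, 36) = (-0.4, 3, -4.2)
Step 2: at (-0.4, 3, -4.2), ∇f = (-2.4, 6, -50.4) → (-0.4, 3, -4.2) − 0.2·(-2.4, 6, -50.4) = (0.08, 1.8, 5.88)
Step 3: at (0.08, 1.8, 5.88), ∇f = (0.48, 3.6, 70.56) → (0.08, 1.8, 5.88) − 0.2·(0.48, 3.6, 70.56) = (-0.016, 1.08, -8.232)
b = 1.08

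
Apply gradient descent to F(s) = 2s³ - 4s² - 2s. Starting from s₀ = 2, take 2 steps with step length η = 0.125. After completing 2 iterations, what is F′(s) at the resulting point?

0.31787109375

F′(s) = 6s² - 8s - 2
s₁ = 2 − 0.125·6 = 1.25
s₂ = 1.25 − 0.125·(-2.625) = 1.578125
F′(s) at (1.578125) = 0.31787109375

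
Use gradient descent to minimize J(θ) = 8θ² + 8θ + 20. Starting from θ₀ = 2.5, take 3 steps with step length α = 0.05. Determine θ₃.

J′(θ) = 16θ + 8
Step 1: J′(2.5) = 48; θ₁ = 2.5 − 0.05·48 = 0.1
Step 2: J′(0.1) = 9.6; θ₂ = 0.1 − 0.05·9.6 = -0.38
Step 3: J′(-0.38) = 1.92; θ₃ = -0.38 − 0.05·1.92 = -0.476

-0.476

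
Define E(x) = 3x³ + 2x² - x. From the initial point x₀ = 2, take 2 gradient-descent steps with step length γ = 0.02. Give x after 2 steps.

E′(x) = 9x² + 4x - 1
Step 1: E′(2) = 43; x₁ = 2 − 0.02·43 = 1.14
Step 2: E′(1.14) = 15.2564; x₂ = 1.14 − 0.02·15.2564 = 0.834872

0.834872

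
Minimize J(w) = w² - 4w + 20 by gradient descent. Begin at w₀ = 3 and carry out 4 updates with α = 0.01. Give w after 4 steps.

J′(w) = 2w - 4
w₁ = 3 − 0.01·2 = 2.98
w₂ = 2.98 − 0.01·1.96 = 2.9604
w₃ = 2.9604 − 0.01·1.9208 = 2.941192
w₄ = 2.941192 − 0.01·1.882384 = 2.92236816

2.92236816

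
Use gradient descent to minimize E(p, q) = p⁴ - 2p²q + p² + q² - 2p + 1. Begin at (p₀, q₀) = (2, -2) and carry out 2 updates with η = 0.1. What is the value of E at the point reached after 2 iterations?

8215.37616896

∇E = (4p³ - 4pq + 2p - 2, -2p² + 2q)
(p₁, q₁) = (2, -2) − 0.1·(50, -12) = (-3, -0.8)
(p₂, q₂) = (-3, -0.8) − 0.1·(-125.6, -19.6) = (9.56, 1.16)
E(9.56, 1.16) = 8215.37616896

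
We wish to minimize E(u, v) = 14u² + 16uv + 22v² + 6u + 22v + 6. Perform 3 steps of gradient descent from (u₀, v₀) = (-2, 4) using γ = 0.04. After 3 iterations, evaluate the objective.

488.051335766016

∇E = (28u + 16v + 6, 16u + 44v + 22)
Step 1: at (-2, 4), ∇E = (14, 166) → (-2, 4) − 0.04·(14, 166) = (-2.56, -2.64)
Step 2: at (-2.56, -2.64), ∇E = (-107.92, -135.12) → (-2.56, -2.64) − 0.04·(-107.92, -135.12) = (1.7568, 2.7648)
Step 3: at (1.7568, 2.7648), ∇E = (99.4272, 171.76) → (1.7568, 2.7648) − 0.04·(99.4272, 171.76) = (-2.220288, -4.1056)
E(-2.220288, -4.1056) = 488.051335766016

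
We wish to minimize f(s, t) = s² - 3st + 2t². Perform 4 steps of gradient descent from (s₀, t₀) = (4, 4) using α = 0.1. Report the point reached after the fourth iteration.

∇f = (2s - 3t, -3s + 4t)
(s₁, t₁) = (4, 4) − 0.1·(-4, 4) = (4.4, 3.6)
(s₂, t₂) = (4.4, 3.6) − 0.1·(-2, 1.2) = (4.6, 3.48)
(s₃, t₃) = (4.6, 3.48) − 0.1·(-1.24, 0.12) = (4.724, 3.468)
(s₄, t₄) = (4.724, 3.468) − 0.1·(-0.956, -0.3) = (4.8196, 3.498)

(4.8196, 3.498)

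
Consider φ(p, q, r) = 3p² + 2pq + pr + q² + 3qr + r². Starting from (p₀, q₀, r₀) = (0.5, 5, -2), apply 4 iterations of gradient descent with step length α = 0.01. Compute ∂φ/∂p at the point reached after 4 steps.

7.90248222

∇φ = (6p + 2q + r, 2p + 2q + 3r, p + 3q + 2r)
Step 1: at (0.5, 5, -2), ∇φ = (11, 5, 11.5) → (0.5, 5, -2) − 0.01·(11, 5, 11.5) = (0.39, 4.95, -2.115)
Step 2: at (0.39, 4.95, -2.115), ∇φ = (10.125, 4.335, 11.01) → (0.39, 4.95, -2.115) − 0.01·(10.125, 4.335, 11.01) = (0.28875, 4.90665, -2.2251)
Step 3: at (0.28875, 4.90665, -2.2251), ∇φ = (9.3207, 3.7155, 10.5585) → (0.28875, 4.90665, -2.2251) − 0.01·(9.3207, 3.7155, 10.5585) = (0.195543, 4.869495, -2.330685)
Step 4: at (0.195543, 4.869495, -2.330685), ∇φ = (8.581563, 3.138021, 10.142658) → (0.195543, 4.869495, -2.330685) − 0.01·(8.581563, 3.138021, 10.142658) = (0.10972737, 4.83811479, -2.43211158)
∂φ/∂p at (0.10972737, 4.83811479, -2.43211158) = 7.90248222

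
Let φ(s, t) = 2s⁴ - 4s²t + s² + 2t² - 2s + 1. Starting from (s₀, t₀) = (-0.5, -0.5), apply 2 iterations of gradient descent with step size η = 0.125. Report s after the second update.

0.390625

∇φ = (8s³ - 8st + 2s - 2, -4s² + 4t)
Step 1: at (-0.5, -0.5), ∇φ = (-6, -3) → (-0.5, -0.5) − 0.125·(-6, -3) = (0.25, -0.125)
Step 2: at (0.25, -0.125), ∇φ = (-1.125, -0.75) → (0.25, -0.125) − 0.125·(-1.125, -0.75) = (0.390625, -0.03125)
s = 0.390625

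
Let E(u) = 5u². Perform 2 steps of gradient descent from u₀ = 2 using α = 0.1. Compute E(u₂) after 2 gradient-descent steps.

E′(u) = 10u
Step 1: E′(2) = 20; u₁ = 2 − 0.1·20 = 0
Step 2: E′(0) = 0; u₂ = 0 − 0.1·0 = 0
E(0) = 0

0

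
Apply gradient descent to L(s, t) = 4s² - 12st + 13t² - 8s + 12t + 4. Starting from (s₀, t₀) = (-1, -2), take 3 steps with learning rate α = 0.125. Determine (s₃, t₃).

∇L = (8s - 12t - 8, -12s + 26t + 12)
(s₁, t₁) = (-1, -2) − 0.125·(8, -28) = (-2, 1.5)
(s₂, t₂) = (-2, 1.5) − 0.125·(-42, 75) = (3.25, -7.875)
(s₃, t₃) = (3.25, -7.875) − 0.125·(112.5, -231.75) = (-10.8125, 21.09375)

(-10.8125, 21.09375)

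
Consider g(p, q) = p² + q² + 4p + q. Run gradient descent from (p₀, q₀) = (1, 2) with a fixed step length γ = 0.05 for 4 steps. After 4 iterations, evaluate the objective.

2.3146249525

∇g = (2p + 4, 2q + 1)
Step 1: at (1, 2), ∇g = (6, 5) → (1, 2) − 0.05·(6, 5) = (0.7, 1.75)
Step 2: at (0.7, 1.75), ∇g = (5.4, 4.5) → (0.7, 1.75) − 0.05·(5.4, 4.5) = (0.43, 1.525)
Step 3: at (0.43, 1.525), ∇g = (4.86, 4.05) → (0.43, 1.525) − 0.05·(4.86, 4.05) = (0.187, 1.3225)
Step 4: at (0.187, 1.3225), ∇g = (4.374, 3.645) → (0.187, 1.3225) − 0.05·(4.374, 3.645) = (-0.0317, 1.14025)
g(-0.0317, 1.14025) = 2.3146249525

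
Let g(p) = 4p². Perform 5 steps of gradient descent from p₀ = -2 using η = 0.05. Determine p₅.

-0.15552

g′(p) = 8p
Step 1: g′(-2) = -16; p₁ = -2 − 0.05·(-16) = -1.2
Step 2: g′(-1.2) = -9.6; p₂ = -1.2 − 0.05·(-9.6) = -0.72
Step 3: g′(-0.72) = -5.76; p₃ = -0.72 − 0.05·(-5.76) = -0.432
Step 4: g′(-0.432) = -3.456; p₄ = -0.432 − 0.05·(-3.456) = -0.2592
Step 5: g′(-0.2592) = -2.0736; p₅ = -0.2592 − 0.05·(-2.0736) = -0.15552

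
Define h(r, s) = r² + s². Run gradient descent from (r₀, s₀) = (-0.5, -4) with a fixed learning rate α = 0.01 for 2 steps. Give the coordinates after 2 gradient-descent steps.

(-0.4802, -3.8416)

∇h = (2r, 2s)
Step 1: at (-0.5, -4), ∇h = (-1, -8) → (-0.5, -4) − 0.01·(-1, -8) = (-0.49, -3.92)
Step 2: at (-0.49, -3.92), ∇h = (-0.98, -7.84) → (-0.49, -3.92) − 0.01·(-0.98, -7.84) = (-0.4802, -3.8416)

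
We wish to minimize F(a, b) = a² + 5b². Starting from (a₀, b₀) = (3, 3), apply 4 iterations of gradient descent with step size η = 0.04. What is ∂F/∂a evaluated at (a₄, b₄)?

4.29835776

∇F = (2a, 10b)
Step 1: at (3, 3), ∇F = (6, 30) → (3, 3) − 0.04·(6, 30) = (2.76, 1.8)
Step 2: at (2.76, 1.8), ∇F = (5.52, 18) → (2.76, 1.8) − 0.04·(5.52, 18) = (2.5392, 1.08)
Step 3: at (2.5392, 1.08), ∇F = (5.0784, 10.8) → (2.5392, 1.08) − 0.04·(5.0784, 10.8) = (2.336064, 0.648)
Step 4: at (2.336064, 0.648), ∇F = (4.672128, 6.48) → (2.336064, 0.648) − 0.04·(4.672128, 6.48) = (2.14917888, 0.3888)
∂F/∂a at (2.14917888, 0.3888) = 4.29835776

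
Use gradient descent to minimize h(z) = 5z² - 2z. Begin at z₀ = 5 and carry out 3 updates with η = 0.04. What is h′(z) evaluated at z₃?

10.368

h′(z) = 10z - 2
Step 1: h′(5) = 48; z₁ = 5 − 0.04·48 = 3.08
Step 2: h′(3.08) = 28.8; z₂ = 3.08 − 0.04·28.8 = 1.928
Step 3: h′(1.928) = 17.28; z₃ = 1.928 − 0.04·17.28 = 1.2368
h′(z) at (1.2368) = 10.368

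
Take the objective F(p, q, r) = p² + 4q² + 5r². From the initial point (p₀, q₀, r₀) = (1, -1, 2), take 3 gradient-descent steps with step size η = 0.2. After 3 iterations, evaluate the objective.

20.23328

∇F = (2p, 8q, 10r)
(p₁, q₁, r₁) = (1, -1, 2) − 0.2·(2, -8, 20) = (0.6, 0.6, -2)
(p₂, q₂, r₂) = (0.6, 0.6, -2) − 0.2·(1.2, 4.8, -20) = (0.36, -0.36, 2)
(p₃, q₃, r₃) = (0.36, -0.36, 2) − 0.2·(0.72, -2.88, 20) = (0.216, 0.216, -2)
F(0.216, 0.216, -2) = 20.23328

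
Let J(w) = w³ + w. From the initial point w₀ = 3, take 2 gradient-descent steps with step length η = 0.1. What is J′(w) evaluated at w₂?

1.023232

J′(w) = 3w² + 1
Step 1: J′(3) = 28; w₁ = 3 − 0.1·28 = 0.2
Step 2: J′(0.2) = 1.12; w₂ = 0.2 − 0.1·1.12 = 0.088
J′(w) at (0.088) = 1.023232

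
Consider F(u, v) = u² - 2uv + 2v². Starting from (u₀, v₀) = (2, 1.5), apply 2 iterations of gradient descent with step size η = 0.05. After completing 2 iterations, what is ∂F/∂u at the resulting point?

∇F = (2u - 2v, -2u + 4v)
(u₁, v₁) = (2, 1.5) − 0.05·(1, 2) = (1.95, 1.4)
(u₂, v₂) = (1.95, 1.4) − 0.05·(1.1, 1.7) = (1.895, 1.315)
∂F/∂u at (1.895, 1.315) = 1.16

1.16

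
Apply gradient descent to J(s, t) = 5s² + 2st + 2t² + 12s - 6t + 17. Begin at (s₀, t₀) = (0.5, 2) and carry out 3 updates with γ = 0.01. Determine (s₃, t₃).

(-0.067468, 1.925552)

∇J = (10s + 2t + 12, 2s + 4t - 6)
(s₁, t₁) = (0.5, 2) − 0.01·(21, 3) = (0.29, 1.97)
(s₂, t₂) = (0.29, 1.97) − 0.01·(18.84, 2.46) = (0.1016, 1.9454)
(s₃, t₃) = (0.1016, 1.9454) − 0.01·(16.9068, 1.9848) = (-0.067468, 1.925552)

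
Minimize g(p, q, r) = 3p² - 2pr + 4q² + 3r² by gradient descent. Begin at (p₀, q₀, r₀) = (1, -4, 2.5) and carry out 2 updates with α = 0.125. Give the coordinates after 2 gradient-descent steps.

∇g = (6p - 2r, 8q, -2p + 6r)
(p₁, q₁, r₁) = (1, -4, 2.5) − 0.125·(1, -32, 13) = (0.875, 0, 0.875)
(p₂, q₂, r₂) = (0.875, 0, 0.875) − 0.125·(3.5, 0, 3.5) = (0.4375, 0, 0.4375)

(0.4375, 0, 0.4375)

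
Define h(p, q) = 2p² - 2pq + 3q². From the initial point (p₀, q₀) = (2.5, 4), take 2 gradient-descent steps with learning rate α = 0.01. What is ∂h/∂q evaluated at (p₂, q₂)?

∇h = (4p - 2q, -2p + 6q)
Step 1: at (2.5, 4), ∇h = (2, 19) → (2.5, 4) − 0.01·(2, 19) = (2.48, 3.81)
Step 2: at (2.48, 3.81), ∇h = (2.3, 17.9) → (2.48, 3.81) − 0.01·(2.3, 17.9) = (2.457, 3.631)
∂h/∂q at (2.457, 3.631) = 16.872

16.872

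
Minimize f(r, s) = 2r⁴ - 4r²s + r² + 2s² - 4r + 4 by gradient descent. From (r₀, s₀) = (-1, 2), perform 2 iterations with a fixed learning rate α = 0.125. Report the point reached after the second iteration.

(-0.359375, 1.53125)

∇f = (8r³ - 8rs + 2r - 4, -4r² + 4s)
Step 1: at (-1, 2), ∇f = (2, 4) → (-1, 2) − 0.125·(2, 4) = (-1.25, 1.5)
Step 2: at (-1.25, 1.5), ∇f = (-7.125, -0.25) → (-1.25, 1.5) − 0.125·(-7.125, -0.25) = (-0.359375, 1.53125)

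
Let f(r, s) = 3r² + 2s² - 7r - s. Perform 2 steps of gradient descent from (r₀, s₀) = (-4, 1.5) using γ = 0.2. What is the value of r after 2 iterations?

∇f = (6r - 7, 4s - 1)
(r₁, s₁) = (-4, 1.5) − 0.2·(-31, 5) = (2.2, 0.5)
(r₂, s₂) = (2.2, 0.5) − 0.2·(6.2, 1) = (0.96, 0.3)
r = 0.96

0.96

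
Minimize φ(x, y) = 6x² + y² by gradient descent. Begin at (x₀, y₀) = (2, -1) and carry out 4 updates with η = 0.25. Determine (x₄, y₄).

∇φ = (12x, 2y)
Step 1: at (2, -1), ∇φ = (24, -2) → (2, -1) − 0.25·(24, -2) = (-4, -0.5)
Step 2: at (-4, -0.5), ∇φ = (-48, -1) → (-4, -0.5) − 0.25·(-48, -1) = (8, -0.25)
Step 3: at (8, -0.25), ∇φ = (96, -0.5) → (8, -0.25) − 0.25·(96, -0.5) = (-16, -0.125)
Step 4: at (-16, -0.125), ∇φ = (-192, -0.25) → (-16, -0.125) − 0.25·(-192, -0.25) = (32, -0.0625)

(32, -0.0625)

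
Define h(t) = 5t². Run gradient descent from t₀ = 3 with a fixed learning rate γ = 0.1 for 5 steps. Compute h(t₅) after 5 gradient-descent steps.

h′(t) = 10t
Step 1: h′(3) = 30; t₁ = 3 − 0.1·30 = 0
Step 2: h′(0) = 0; t₂ = 0 − 0.1·0 = 0
Step 3: h′(0) = 0; t₃ = 0 − 0.1·0 = 0
Step 4: h′(0) = 0; t₄ = 0 − 0.1·0 = 0
Step 5: h′(0) = 0; t₅ = 0 − 0.1·0 = 0
h(0) = 0

0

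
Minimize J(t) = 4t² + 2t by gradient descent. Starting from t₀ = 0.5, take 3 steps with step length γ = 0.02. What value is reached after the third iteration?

0.194528

J′(t) = 8t + 2
Step 1: J′(0.5) = 6; t₁ = 0.5 − 0.02·6 = 0.38
Step 2: J′(0.38) = 5.04; t₂ = 0.38 − 0.02·5.04 = 0.2792
Step 3: J′(0.2792) = 4.2336; t₃ = 0.2792 − 0.02·4.2336 = 0.194528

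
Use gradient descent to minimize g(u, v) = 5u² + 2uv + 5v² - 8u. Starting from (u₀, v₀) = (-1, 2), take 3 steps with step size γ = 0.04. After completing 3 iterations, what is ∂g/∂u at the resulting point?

-4.749696

∇g = (10u + 2v - 8, 2u + 10v)
(u₁, v₁) = (-1, 2) − 0.04·(-14, 18) = (-0.44, 1.28)
(u₂, v₂) = (-0.44, 1.28) − 0.04·(-9.84, 11.92) = (-0.0464, 0.8032)
(u₃, v₃) = (-0.0464, 0.8032) − 0.04·(-6.8576, 7.9392) = (0.227904, 0.485632)
∂g/∂u at (0.227904, 0.485632) = -4.749696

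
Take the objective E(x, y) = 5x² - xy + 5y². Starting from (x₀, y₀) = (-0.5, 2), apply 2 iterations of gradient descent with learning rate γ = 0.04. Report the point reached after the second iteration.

∇E = (10x - y, -x + 10y)
Step 1: at (-0.5, 2), ∇E = (-7, 20.5) → (-0.5, 2) − 0.04·(-7, 20.5) = (-0.22, 1.18)
Step 2: at (-0.22, 1.18), ∇E = (-3.38, 12.02) → (-0.22, 1.18) − 0.04·(-3.38, 12.02) = (-0.0848, 0.6992)

(-0.0848, 0.6992)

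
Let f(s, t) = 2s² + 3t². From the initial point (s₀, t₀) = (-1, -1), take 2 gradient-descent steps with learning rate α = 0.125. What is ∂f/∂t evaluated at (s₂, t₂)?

-0.375

∇f = (4s, 6t)
(s₁, t₁) = (-1, -1) − 0.125·(-4, -6) = (-0.5, -0.25)
(s₂, t₂) = (-0.5, -0.25) − 0.125·(-2, -1.5) = (-0.25, -0.0625)
∂f/∂t at (-0.25, -0.0625) = -0.375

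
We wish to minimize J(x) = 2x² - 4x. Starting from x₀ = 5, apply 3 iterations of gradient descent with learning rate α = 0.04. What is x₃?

3.370816

J′(x) = 4x - 4
x₁ = 5 − 0.04·16 = 4.36
x₂ = 4.36 − 0.04·13.44 = 3.8224
x₃ = 3.8224 − 0.04·11.2896 = 3.370816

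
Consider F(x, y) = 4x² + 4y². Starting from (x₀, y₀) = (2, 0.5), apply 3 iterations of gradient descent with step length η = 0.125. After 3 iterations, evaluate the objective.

0

∇F = (8x, 8y)
Step 1: at (2, 0.5), ∇F = (16, 4) → (2, 0.5) − 0.125·(16, 4) = (0, 0)
Step 2: at (0, 0), ∇F = (0, 0) → (0, 0) − 0.125·(0, 0) = (0, 0)
Step 3: at (0, 0), ∇F = (0, 0) → (0, 0) − 0.125·(0, 0) = (0, 0)
F(0, 0) = 0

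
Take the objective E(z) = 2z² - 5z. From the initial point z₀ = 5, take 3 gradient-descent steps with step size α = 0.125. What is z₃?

1.71875

E′(z) = 4z - 5
z₁ = 5 − 0.125·15 = 3.125
z₂ = 3.125 − 0.125·7.5 = 2.1875
z₃ = 2.1875 − 0.125·3.75 = 1.71875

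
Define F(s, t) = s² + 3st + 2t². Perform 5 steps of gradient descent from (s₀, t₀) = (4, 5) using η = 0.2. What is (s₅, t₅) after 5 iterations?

(0.30336, -0.224)

∇F = (2s + 3t, 3s + 4t)
Step 1: at (4, 5), ∇F = (23, 32) → (4, 5) − 0.2·(23, 32) = (-0.6, -1.4)
Step 2: at (-0.6, -1.4), ∇F = (-5.4, -7.4) → (-0.6, -1.4) − 0.2·(-5.4, -7.4) = (0.48, 0.08)
Step 3: at (0.48, 0.08), ∇F = (1.2, 1.76) → (0.48, 0.08) − 0.2·(1.2, 1.76) = (0.24, -0.272)
Step 4: at (0.24, -0.272), ∇F = (-0.336, -0.368) → (0.24, -0.272) − 0.2·(-0.336, -0.368) = (0.3072, -0.1984)
Step 5: at (0.3072, -0.1984), ∇F = (0.0192, 0.128) → (0.3072, -0.1984) − 0.2·(0.0192, 0.128) = (0.30336, -0.224)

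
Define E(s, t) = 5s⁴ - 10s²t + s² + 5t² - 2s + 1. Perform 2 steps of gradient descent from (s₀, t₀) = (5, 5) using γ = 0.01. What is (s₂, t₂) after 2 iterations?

∇E = (20s³ - 20st + 2s - 2, -10s² + 10t)
(s₁, t₁) = (5, 5) − 0.01·(2008, -200) = (-15.08, 7)
(s₂, t₂) = (-15.08, 7) − 0.01·(-66506.73024, -2204.064) = (649.9873024, 29.04064)

(649.9873024, 29.04064)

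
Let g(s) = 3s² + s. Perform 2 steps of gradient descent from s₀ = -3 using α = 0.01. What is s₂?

g′(s) = 6s + 1
Step 1: g′(-3) = -17; s₁ = -3 − 0.01·(-17) = -2.83
Step 2: g′(-2.83) = -15.98; s₂ = -2.83 − 0.01·(-15.98) = -2.6702

-2.6702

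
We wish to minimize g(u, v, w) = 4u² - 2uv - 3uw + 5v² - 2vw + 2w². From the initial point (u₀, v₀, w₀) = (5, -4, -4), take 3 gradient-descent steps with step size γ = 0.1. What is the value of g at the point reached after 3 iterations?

1.296916

∇g = (8u - 2v - 3w, -2u + 10v - 2w, -3u - 2v + 4w)
Step 1: at (5, -4, -4), ∇g = (60, -42, -23) → (5, -4, -4) − 0.1·(60, -42, -23) = (-1, 0.2, -1.7)
Step 2: at (-1, 0.2, -1.7), ∇g = (-3.3, 7.4, -4.2) → (-1, 0.2, -1.7) − 0.1·(-3.3, 7.4, -4.2) = (-0.67, -0.54, -1.28)
Step 3: at (-0.67, -0.54, -1.28), ∇g = (-0.44, -1.5, -2.03) → (-0.67, -0.54, -1.28) − 0.1·(-0.44, -1.5, -2.03) = (-0.626, -0.39, -1.077)
g(-0.626, -0.39, -1.077) = 1.296916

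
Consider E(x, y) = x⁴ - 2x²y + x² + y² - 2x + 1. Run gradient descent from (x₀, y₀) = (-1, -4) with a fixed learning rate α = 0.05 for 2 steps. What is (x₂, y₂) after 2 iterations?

(0.1384, -3.146)

∇E = (4x³ - 4xy + 2x - 2, -2x² + 2y)
Step 1: at (-1, -4), ∇E = (-24, -10) → (-1, -4) − 0.05·(-24, -10) = (0.2, -3.5)
Step 2: at (0.2, -3.5), ∇E = (1.232, -7.08) → (0.2, -3.5) − 0.05·(1.232, -7.08) = (0.1384, -3.146)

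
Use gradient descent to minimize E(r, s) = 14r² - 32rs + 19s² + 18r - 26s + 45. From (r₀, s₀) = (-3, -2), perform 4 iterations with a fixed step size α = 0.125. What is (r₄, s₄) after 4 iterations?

∇E = (28r - 32s + 18, -32r + 38s - 26)
(r₁, s₁) = (-3, -2) − 0.125·(-2, -6) = (-2.75, -1.25)
(r₂, s₂) = (-2.75, -1.25) − 0.125·(-19, 14.5) = (-0.375, -3.0625)
(r₃, s₃) = (-0.375, -3.0625) − 0.125·(105.5, -130.375) = (-13.5625, 13.234375)
(r₄, s₄) = (-13.5625, 13.234375) − 0.125·(-785.25, 910.90625) = (84.59375, -100.62890625)

(84.59375, -100.62890625)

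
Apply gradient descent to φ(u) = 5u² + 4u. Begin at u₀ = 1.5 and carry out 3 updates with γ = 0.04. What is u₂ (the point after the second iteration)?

0.284

φ′(u) = 10u + 4
Step 1: φ′(1.5) = 19; u₁ = 1.5 − 0.04·19 = 0.74
Step 2: φ′(0.74) = 11.4; u₂ = 0.74 − 0.04·11.4 = 0.284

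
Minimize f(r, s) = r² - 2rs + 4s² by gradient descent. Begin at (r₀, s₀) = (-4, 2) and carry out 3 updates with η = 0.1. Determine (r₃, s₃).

∇f = (2r - 2s, -2r + 8s)
Step 1: at (-4, 2), ∇f = (-12, 24) → (-4, 2) − 0.1·(-12, 24) = (-2.8, -0.4)
Step 2: at (-2.8, -0.4), ∇f = (-4.8, 2.4) → (-2.8, -0.4) − 0.1·(-4.8, 2.4) = (-2.32, -0.64)
Step 3: at (-2.32, -0.64), ∇f = (-3.36, -0.48) → (-2.32, -0.64) − 0.1·(-3.36, -0.48) = (-1.984, -0.592)

(-1.984, -0.592)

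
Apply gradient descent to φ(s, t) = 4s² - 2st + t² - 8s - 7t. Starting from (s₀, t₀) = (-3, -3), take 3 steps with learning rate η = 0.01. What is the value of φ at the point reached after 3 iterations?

∇φ = (8s - 2t - 8, -2s + 2t - 7)
(s₁, t₁) = (-3, -3) − 0.01·(-26, -7) = (-2.74, -2.93)
(s₂, t₂) = (-2.74, -2.93) − 0.01·(-24.06, -7.38) = (-2.4994, -2.8562)
(s₃, t₃) = (-2.4994, -2.8562) − 0.01·(-22.2828, -7.7136) = (-2.276572, -2.779064)
φ(-2.276572, -2.779064) = 53.466862423616

53.466862423616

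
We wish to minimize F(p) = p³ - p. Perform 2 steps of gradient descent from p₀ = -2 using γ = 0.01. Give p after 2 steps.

F′(p) = 3p² - 1
p₁ = -2 − 0.01·11 = -2.11
p₂ = -2.11 − 0.01·12.3563 = -2.233563

-2.233563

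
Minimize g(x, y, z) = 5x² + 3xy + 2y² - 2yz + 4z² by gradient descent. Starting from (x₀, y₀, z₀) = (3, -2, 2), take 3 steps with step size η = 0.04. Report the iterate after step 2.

∇g = (10x + 3y, 3x + 4y - 2z, -2y + 8z)
(x₁, y₁, z₁) = (3, -2, 2) − 0.04·(24, -3, 20) = (2.04, -1.88, 1.2)
(x₂, y₂, z₂) = (2.04, -1.88, 1.2) − 0.04·(14.76, -3.8, 13.36) = (1.4496, -1.728, 0.6656)

(1.4496, -1.728, 0.6656)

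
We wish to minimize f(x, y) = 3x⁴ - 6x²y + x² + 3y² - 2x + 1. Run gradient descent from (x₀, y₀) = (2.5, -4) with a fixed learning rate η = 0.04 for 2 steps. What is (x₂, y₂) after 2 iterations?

∇f = (12x³ - 12xy + 2x - 2, -6x² + 6y)
Step 1: at (2.5, -4), ∇f = (310.5, -61.5) → (2.5, -4) − 0.04·(310.5, -61.5) = (-9.92, -1.54)
Step 2: at (-9.92, -1.54), ∇f = (-11919.459456, -599.6784) → (-9.92, -1.54) − 0.04·(-11919.459456, -599.6784) = (466.85837824, 22.447136)

(466.85837824, 22.447136)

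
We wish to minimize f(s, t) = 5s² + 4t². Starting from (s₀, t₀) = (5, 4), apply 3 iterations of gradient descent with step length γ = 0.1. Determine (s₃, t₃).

(0, 0.032)

∇f = (10s, 8t)
Step 1: at (5, 4), ∇f = (50, 32) → (5, 4) − 0.1·(50, 32) = (0, 0.8)
Step 2: at (0, 0.8), ∇f = (0, 6.4) → (0, 0.8) − 0.1·(0, 6.4) = (0, 0.16)
Step 3: at (0, 0.16), ∇f = (0, 1.28) → (0, 0.16) − 0.1·(0, 1.28) = (0, 0.032)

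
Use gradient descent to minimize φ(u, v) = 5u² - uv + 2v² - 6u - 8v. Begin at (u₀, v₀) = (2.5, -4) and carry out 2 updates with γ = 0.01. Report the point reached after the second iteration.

∇φ = (10u - v - 6, -u + 4v - 8)
Step 1: at (2.5, -4), ∇φ = (23, -26.5) → (2.5, -4) − 0.01·(23, -26.5) = (2.27, -3.735)
Step 2: at (2.27, -3.735), ∇φ = (20.435, -25.21) → (2.27, -3.735) − 0.01·(20.435, -25.21) = (2.06565, -3.4829)

(2.06565, -3.4829)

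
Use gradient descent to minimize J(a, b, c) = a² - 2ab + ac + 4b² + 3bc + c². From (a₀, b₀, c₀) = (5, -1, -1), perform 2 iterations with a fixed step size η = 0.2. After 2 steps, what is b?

∇J = (2a - 2b + c, -2a + 8b + 3c, a + 3b + 2c)
(a₁, b₁, c₁) = (5, -1, -1) − 0.2·(11, -21, 0) = (2.8, 3.2, -1)
(a₂, b₂, c₂) = (2.8, 3.2, -1) − 0.2·(-1.8, 17, 10.4) = (3.16, -0.2, -3.08)
b = -0.2

-0.2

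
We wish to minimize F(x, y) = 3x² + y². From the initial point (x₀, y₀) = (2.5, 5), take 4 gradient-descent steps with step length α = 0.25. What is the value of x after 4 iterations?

∇F = (6x, 2y)
Step 1: at (2.5, 5), ∇F = (15, 10) → (2.5, 5) − 0.25·(15, 10) = (-1.25, 2.5)
Step 2: at (-1.25, 2.5), ∇F = (-7.5, 5) → (-1.25, 2.5) − 0.25·(-7.5, 5) = (0.625, 1.25)
Step 3: at (0.625, 1.25), ∇F = (3.75, 2.5) → (0.625, 1.25) − 0.25·(3.75, 2.5) = (-0.3125, 0.625)
Step 4: at (-0.3125, 0.625), ∇F = (-1.875, 1.25) → (-0.3125, 0.625) − 0.25·(-1.875, 1.25) = (0.15625, 0.3125)
x = 0.15625

0.15625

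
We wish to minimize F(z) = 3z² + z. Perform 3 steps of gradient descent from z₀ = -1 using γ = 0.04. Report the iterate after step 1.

-0.8

F′(z) = 6z + 1
Step 1: F′(-1) = -5; z₁ = -1 − 0.04·(-5) = -0.8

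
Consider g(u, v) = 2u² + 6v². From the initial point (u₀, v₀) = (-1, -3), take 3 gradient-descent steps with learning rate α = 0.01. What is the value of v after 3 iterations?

-2.044416

∇g = (4u, 12v)
(u₁, v₁) = (-1, -3) − 0.01·(-4, -36) = (-0.96, -2.64)
(u₂, v₂) = (-0.96, -2.64) − 0.01·(-3.84, -31.68) = (-0.9216, -2.3232)
(u₃, v₃) = (-0.9216, -2.3232) − 0.01·(-3.6864, -27.8784) = (-0.884736, -2.044416)
v = -2.044416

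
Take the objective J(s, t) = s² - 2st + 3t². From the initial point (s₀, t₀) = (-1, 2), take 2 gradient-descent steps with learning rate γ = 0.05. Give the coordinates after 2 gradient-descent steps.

∇J = (2s - 2t, -2s + 6t)
(s₁, t₁) = (-1, 2) − 0.05·(-6, 14) = (-0.7, 1.3)
(s₂, t₂) = (-0.7, 1.3) − 0.05·(-4, 9.2) = (-0.5, 0.84)

(-0.5, 0.84)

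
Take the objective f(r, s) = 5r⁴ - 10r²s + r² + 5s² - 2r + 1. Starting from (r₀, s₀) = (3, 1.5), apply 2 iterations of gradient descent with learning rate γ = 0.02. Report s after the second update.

9.79328

∇f = (20r³ - 20rs + 2r - 2, -10r² + 10s)
(r₁, s₁) = (3, 1.5) − 0.02·(454, -75) = (-6.08, 3)
(r₂, s₂) = (-6.08, 3) − 0.02·(-4144.47424, -339.664) = (76.8094848, 9.79328)
s = 9.79328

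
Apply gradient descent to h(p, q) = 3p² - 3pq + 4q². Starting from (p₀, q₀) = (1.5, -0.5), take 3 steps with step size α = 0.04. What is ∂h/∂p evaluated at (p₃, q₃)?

∇h = (6p - 3q, -3p + 8q)
(p₁, q₁) = (1.5, -0.5) − 0.04·(10.5, -8.5) = (1.08, -0.16)
(p₂, q₂) = (1.08, -0.16) − 0.04·(6.96, -4.52) = (0.8016, 0.0208)
(p₃, q₃) = (0.8016, 0.0208) − 0.04·(4.7472, -2.2384) = (0.611712, 0.110336)
∂h/∂p at (0.611712, 0.110336) = 3.339264

3.339264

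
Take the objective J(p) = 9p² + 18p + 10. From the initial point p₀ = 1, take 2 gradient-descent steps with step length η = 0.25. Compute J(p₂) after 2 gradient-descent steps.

5403.25

J′(p) = 18p + 18
Step 1: J′(1) = 36; p₁ = 1 − 0.25·36 = -8
Step 2: J′(-8) = -126; p₂ = -8 − 0.25·(-126) = 23.5
J(23.5) = 5403.25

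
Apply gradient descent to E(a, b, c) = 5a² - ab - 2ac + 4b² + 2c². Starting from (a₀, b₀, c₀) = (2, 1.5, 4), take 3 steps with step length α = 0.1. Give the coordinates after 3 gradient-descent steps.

(0.3935, 0.1, 1.244)

∇E = (10a - b - 2c, -a + 8b, -2a + 4c)
(a₁, b₁, c₁) = (2, 1.5, 4) − 0.1·(10.5, 10, 12) = (0.95, 0.5, 2.8)
(a₂, b₂, c₂) = (0.95, 0.5, 2.8) − 0.1·(3.4, 3.05, 9.3) = (0.61, 0.195, 1.87)
(a₃, b₃, c₃) = (0.61, 0.195, 1.87) − 0.1·(2.165, 0.95, 6.26) = (0.3935, 0.1, 1.244)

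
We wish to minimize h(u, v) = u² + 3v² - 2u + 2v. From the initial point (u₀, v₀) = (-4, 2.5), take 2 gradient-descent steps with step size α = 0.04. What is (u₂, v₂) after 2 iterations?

∇h = (2u - 2, 6v + 2)
(u₁, v₁) = (-4, 2.5) − 0.04·(-10, 17) = (-3.6, 1.82)
(u₂, v₂) = (-3.6, 1.82) − 0.04·(-9.2, 12.92) = (-3.232, 1.3032)

(-3.232, 1.3032)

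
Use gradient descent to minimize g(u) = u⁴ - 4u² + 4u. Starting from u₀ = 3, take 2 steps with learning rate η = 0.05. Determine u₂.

g′(u) = 4u³ - 8u + 4
u₁ = 3 − 0.05·88 = -1.4
u₂ = -1.4 − 0.05·4.224 = -1.6112

-1.6112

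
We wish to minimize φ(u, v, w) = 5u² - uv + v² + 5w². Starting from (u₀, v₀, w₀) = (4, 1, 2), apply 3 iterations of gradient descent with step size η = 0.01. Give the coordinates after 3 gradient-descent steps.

∇φ = (10u - v, -u + 2v, 10w)
(u₁, v₁, w₁) = (4, 1, 2) − 0.01·(39, -2, 20) = (3.61, 1.02, 1.8)
(u₂, v₂, w₂) = (3.61, 1.02, 1.8) − 0.01·(35.08, -1.57, 18) = (3.2592, 1.0357, 1.62)
(u₃, v₃, w₃) = (3.2592, 1.0357, 1.62) − 0.01·(31.5563, -1.1878, 16.2) = (2.943637, 1.047578, 1.458)

(2.943637, 1.047578, 1.458)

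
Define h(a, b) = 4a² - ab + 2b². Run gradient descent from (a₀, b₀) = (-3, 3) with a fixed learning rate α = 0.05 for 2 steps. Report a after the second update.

∇h = (8a - b, -a + 4b)
(a₁, b₁) = (-3, 3) − 0.05·(-27, 15) = (-1.65, 2.25)
(a₂, b₂) = (-1.65, 2.25) − 0.05·(-15.45, 10.65) = (-0.8775, 1.7175)
a = -0.8775

-0.8775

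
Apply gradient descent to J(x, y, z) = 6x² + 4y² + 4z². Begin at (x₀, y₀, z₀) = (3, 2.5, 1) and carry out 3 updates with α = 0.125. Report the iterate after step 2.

∇J = (12x, 8y, 8z)
Step 1: at (3, 2.5, 1), ∇J = (36, 20, 8) → (3, 2.5, 1) − 0.125·(36, 20, 8) = (-1.5, 0, 0)
Step 2: at (-1.5, 0, 0), ∇J = (-18, 0, 0) → (-1.5, 0, 0) − 0.125·(-18, 0, 0) = (0.75, 0, 0)

(0.75, 0, 0)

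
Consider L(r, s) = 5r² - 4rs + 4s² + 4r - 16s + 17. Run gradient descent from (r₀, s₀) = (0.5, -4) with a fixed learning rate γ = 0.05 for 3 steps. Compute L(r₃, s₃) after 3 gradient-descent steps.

∇L = (10r - 4s + 4, -4r + 8s - 16)
Step 1: at (0.5, -4), ∇L = (25, -50) → (0.5, -4) − 0.05·(25, -50) = (-0.75, -1.5)
Step 2: at (-0.75, -1.5), ∇L = (2.5, -25) → (-0.75, -1.5) − 0.05·(2.5, -25) = (-0.875, -0.25)
Step 3: at (-0.875, -0.25), ∇L = (-3.75, -14.5) → (-0.875, -0.25) − 0.05·(-3.75, -14.5) = (-0.6875, 0.475)
L(-0.6875, 0.475) = 11.22203125

11.22203125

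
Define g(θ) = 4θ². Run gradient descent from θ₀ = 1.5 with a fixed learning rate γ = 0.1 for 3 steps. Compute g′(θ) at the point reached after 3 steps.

0.096

g′(θ) = 8θ
θ₁ = 1.5 − 0.1·12 = 0.3
θ₂ = 0.3 − 0.1·2.4 = 0.06
θ₃ = 0.06 − 0.1·0.48 = 0.012
g′(θ) at (0.012) = 0.096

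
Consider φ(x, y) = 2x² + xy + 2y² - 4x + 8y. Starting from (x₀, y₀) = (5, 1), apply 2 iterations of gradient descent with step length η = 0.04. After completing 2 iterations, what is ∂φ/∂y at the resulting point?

∇φ = (4x + y - 4, x + 4y + 8)
(x₁, y₁) = (5, 1) − 0.04·(17, 17) = (4.32, 0.32)
(x₂, y₂) = (4.32, 0.32) − 0.04·(13.6, 13.6) = (3.776, -0.224)
∂φ/∂y at (3.776, -0.224) = 10.88

10.88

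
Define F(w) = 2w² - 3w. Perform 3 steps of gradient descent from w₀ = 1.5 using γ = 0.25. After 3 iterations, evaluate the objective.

-1.125

F′(w) = 4w - 3
Step 1: F′(1.5) = 3; w₁ = 1.5 − 0.25·3 = 0.75
Step 2: F′(0.75) = 0; w₂ = 0.75 − 0.25·0 = 0.75
Step 3: F′(0.75) = 0; w₃ = 0.75 − 0.25·0 = 0.75
F(0.75) = -1.125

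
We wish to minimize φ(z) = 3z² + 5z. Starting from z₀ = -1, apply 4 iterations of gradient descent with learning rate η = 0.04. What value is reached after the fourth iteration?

φ′(z) = 6z + 5
Step 1: φ′(-1) = -1; z₁ = -1 − 0.04·(-1) = -0.96
Step 2: φ′(-0.96) = -0.76; z₂ = -0.96 − 0.04·(-0.76) = -0.9296
Step 3: φ′(-0.9296) = -0.5776; z₃ = -0.9296 − 0.04·(-0.5776) = -0.906496
Step 4: φ′(-0.906496) = -0.438976; z₄ = -0.906496 − 0.04·(-0.438976) = -0.88893696

-0.88893696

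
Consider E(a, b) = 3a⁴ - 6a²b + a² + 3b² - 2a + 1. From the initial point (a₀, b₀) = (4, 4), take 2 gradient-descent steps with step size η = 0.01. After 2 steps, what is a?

-2.07101984

∇E = (12a³ - 12ab + 2a - 2, -6a² + 6b)
(a₁, b₁) = (4, 4) − 0.01·(582, -72) = (-1.82, 4.72)
(a₂, b₂) = (-1.82, 4.72) − 0.01·(25.101984, 8.4456) = (-2.07101984, 4.635544)
a = -2.07101984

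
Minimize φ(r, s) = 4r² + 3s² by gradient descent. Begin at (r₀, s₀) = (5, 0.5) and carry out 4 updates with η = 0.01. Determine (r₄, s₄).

(3.5819648, 0.39037448)

∇φ = (8r, 6s)
Step 1: at (5, 0.5), ∇φ = (40, 3) → (5, 0.5) − 0.01·(40, 3) = (4.6, 0.47)
Step 2: at (4.6, 0.47), ∇φ = (36.8, 2.82) → (4.6, 0.47) − 0.01·(36.8, 2.82) = (4.232, 0.4418)
Step 3: at (4.232, 0.4418), ∇φ = (33.856, 2.6508) → (4.232, 0.4418) − 0.01·(33.856, 2.6508) = (3.89344, 0.415292)
Step 4: at (3.89344, 0.415292), ∇φ = (31.14752, 2.491752) → (3.89344, 0.415292) − 0.01·(31.14752, 2.491752) = (3.5819648, 0.39037448)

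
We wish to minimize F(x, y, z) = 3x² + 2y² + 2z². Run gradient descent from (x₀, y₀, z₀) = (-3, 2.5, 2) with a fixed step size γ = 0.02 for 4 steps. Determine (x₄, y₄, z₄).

(-1.79908608, 1.7909824, 1.43278592)

∇F = (6x, 4y, 4z)
Step 1: at (-3, 2.5, 2), ∇F = (-18, 10, 8) → (-3, 2.5, 2) − 0.02·(-18, 10, 8) = (-2.64, 2.3, 1.84)
Step 2: at (-2.64, 2.3, 1.84), ∇F = (-15.84, 9.2, 7.36) → (-2.64, 2.3, 1.84) − 0.02·(-15.84, 9.2, 7.36) = (-2.3232, 2.116, 1.6928)
Step 3: at (-2.3232, 2.116, 1.6928), ∇F = (-13.9392, 8.464, 6.7712) → (-2.3232, 2.116, 1.6928) − 0.02·(-13.9392, 8.464, 6.7712) = (-2.044416, 1.94672, 1.557376)
Step 4: at (-2.044416, 1.94672, 1.557376), ∇F = (-12.266496, 7.78688, 6.229504) → (-2.044416, 1.94672, 1.557376) − 0.02·(-12.266496, 7.78688, 6.229504) = (-1.79908608, 1.7909824, 1.43278592)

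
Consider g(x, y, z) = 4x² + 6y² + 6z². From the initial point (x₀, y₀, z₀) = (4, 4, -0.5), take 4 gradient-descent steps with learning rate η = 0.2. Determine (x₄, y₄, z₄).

∇g = (8x, 12y, 12z)
Step 1: at (4, 4, -0.5), ∇g = (32, 48, -6) → (4, 4, -0.5) − 0.2·(32, 48, -6) = (-2.4, -5.6, 0.7)
Step 2: at (-2.4, -5.6, 0.7), ∇g = (-19.2, -67.2, 8.4) → (-2.4, -5.6, 0.7) − 0.2·(-19.2, -67.2, 8.4) = (1.44, 7.84, -0.98)
Step 3: at (1.44, 7.84, -0.98), ∇g = (11.52, 94.08, -11.76) → (1.44, 7.84, -0.98) − 0.2·(11.52, 94.08, -11.76) = (-0.864, -10.976, 1.372)
Step 4: at (-0.864, -10.976, 1.372), ∇g = (-6.912, -131.712, 16.464) → (-0.864, -10.976, 1.372) − 0.2·(-6.912, -131.712, 16.464) = (0.5184, 15.3664, -1.9208)

(0.5184, 15.3664, -1.9208)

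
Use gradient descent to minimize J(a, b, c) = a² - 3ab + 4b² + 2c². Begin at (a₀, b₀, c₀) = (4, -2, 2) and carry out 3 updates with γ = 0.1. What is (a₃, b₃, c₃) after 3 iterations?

∇J = (2a - 3b, -3a + 8b, 4c)
Step 1: at (4, -2, 2), ∇J = (14, -28, 8) → (4, -2, 2) − 0.1·(14, -28, 8) = (2.6, 0.8, 1.2)
Step 2: at (2.6, 0.8, 1.2), ∇J = (2.8, -1.4, 4.8) → (2.6, 0.8, 1.2) − 0.1·(2.8, -1.4, 4.8) = (2.32, 0.94, 0.72)
Step 3: at (2.32, 0.94, 0.72), ∇J = (1.82, 0.56, 2.88) → (2.32, 0.94, 0.72) − 0.1·(1.82, 0.56, 2.88) = (2.138, 0.884, 0.432)

(2.138, 0.884, 0.432)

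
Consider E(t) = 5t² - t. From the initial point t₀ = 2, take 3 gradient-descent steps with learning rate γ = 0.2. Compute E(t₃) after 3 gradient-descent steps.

E′(t) = 10t - 1
t₁ = 2 − 0.2·19 = -1.8
t₂ = -1.8 − 0.2·(-19) = 2
t₃ = 2 − 0.2·19 = -1.8
E(-1.8) = 18

18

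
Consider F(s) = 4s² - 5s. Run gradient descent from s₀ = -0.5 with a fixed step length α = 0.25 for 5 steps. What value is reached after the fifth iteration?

F′(s) = 8s - 5
Step 1: F′(-0.5) = -9; s₁ = -0.5 − 0.25·(-9) = 1.75
Step 2: F′(1.75) = 9; s₂ = 1.75 − 0.25·9 = -0.5
Step 3: F′(-0.5) = -9; s₃ = -0.5 − 0.25·(-9) = 1.75
Step 4: F′(1.75) = 9; s₄ = 1.75 − 0.25·9 = -0.5
Step 5: F′(-0.5) = -9; s₅ = -0.5 − 0.25·(-9) = 1.75

1.75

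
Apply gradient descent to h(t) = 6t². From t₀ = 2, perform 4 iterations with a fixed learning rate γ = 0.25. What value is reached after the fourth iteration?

32

h′(t) = 12t
t₁ = 2 − 0.25·24 = -4
t₂ = -4 − 0.25·(-48) = 8
t₃ = 8 − 0.25·96 = -16
t₄ = -16 − 0.25·(-192) = 32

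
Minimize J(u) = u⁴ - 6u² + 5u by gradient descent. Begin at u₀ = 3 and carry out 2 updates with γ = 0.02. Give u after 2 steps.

1.46142912

J′(u) = 4u³ - 12u + 5
Step 1: J′(3) = 77; u₁ = 3 − 0.02·77 = 1.46
Step 2: J′(1.46) = -0.071456; u₂ = 1.46 − 0.02·(-0.071456) = 1.46142912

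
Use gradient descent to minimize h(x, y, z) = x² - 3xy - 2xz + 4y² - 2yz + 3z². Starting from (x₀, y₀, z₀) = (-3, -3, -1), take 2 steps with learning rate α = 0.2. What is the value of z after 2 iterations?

-1.32

∇h = (2x - 3y - 2z, -3x + 8y - 2z, -2x - 2y + 6z)
Step 1: at (-3, -3, -1), ∇h = (5, -13, 6) → (-3, -3, -1) − 0.2·(5, -13, 6) = (-4, -0.4, -2.2)
Step 2: at (-4, -0.4, -2.2), ∇h = (-2.4, 13.2, -4.4) → (-4, -0.4, -2.2) − 0.2·(-2.4, 13.2, -4.4) = (-3.52, -3.04, -1.32)
z = -1.32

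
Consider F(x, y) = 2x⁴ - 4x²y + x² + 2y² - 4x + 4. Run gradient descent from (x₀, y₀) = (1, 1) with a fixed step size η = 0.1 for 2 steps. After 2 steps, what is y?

1.176

∇F = (8x³ - 8xy + 2x - 4, -4x² + 4y)
Step 1: at (1, 1), ∇F = (-2, 0) → (1, 1) − 0.1·(-2, 0) = (1.2, 1)
Step 2: at (1.2, 1), ∇F = (2.624, -1.76) → (1.2, 1) − 0.1·(2.624, -1.76) = (0.9376, 1.176)
y = 1.176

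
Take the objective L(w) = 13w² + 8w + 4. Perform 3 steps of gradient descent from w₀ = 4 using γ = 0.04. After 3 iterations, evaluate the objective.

2.769231757312

L′(w) = 26w + 8
Step 1: L′(4) = 112; w₁ = 4 − 0.04·112 = -0.48
Step 2: L′(-0.48) = -4.48; w₂ = -0.48 − 0.04·(-4.48) = -0.3008
Step 3: L′(-0.3008) = 0.1792; w₃ = -0.3008 − 0.04·0.1792 = -0.307968
L(-0.307968) = 2.769231757312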